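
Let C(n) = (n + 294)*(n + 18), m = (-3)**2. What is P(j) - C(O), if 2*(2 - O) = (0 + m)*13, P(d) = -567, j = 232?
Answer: 34307/4 ≈ 8576.8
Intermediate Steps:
m = 9
O = -113/2 (O = 2 - (0 + 9)*13/2 = 2 - 9*13/2 = 2 - 1/2*117 = 2 - 117/2 = -113/2 ≈ -56.500)
C(n) = (18 + n)*(294 + n) (C(n) = (294 + n)*(18 + n) = (18 + n)*(294 + n))
P(j) - C(O) = -567 - (5292 + (-113/2)**2 + 312*(-113/2)) = -567 - (5292 + 12769/4 - 17628) = -567 - 1*(-36575/4) = -567 + 36575/4 = 34307/4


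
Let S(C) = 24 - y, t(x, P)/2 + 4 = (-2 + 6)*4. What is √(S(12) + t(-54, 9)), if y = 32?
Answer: 4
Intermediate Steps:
t(x, P) = 24 (t(x, P) = -8 + 2*((-2 + 6)*4) = -8 + 2*(4*4) = -8 + 2*16 = -8 + 32 = 24)
S(C) = -8 (S(C) = 24 - 1*32 = 24 - 32 = -8)
√(S(12) + t(-54, 9)) = √(-8 + 24) = √16 = 4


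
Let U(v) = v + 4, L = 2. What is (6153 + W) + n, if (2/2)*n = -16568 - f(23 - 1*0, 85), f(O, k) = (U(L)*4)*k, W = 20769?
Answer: 8314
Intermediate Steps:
U(v) = 4 + v
f(O, k) = 24*k (f(O, k) = ((4 + 2)*4)*k = (6*4)*k = 24*k)
n = -18608 (n = -16568 - 24*85 = -16568 - 1*2040 = -16568 - 2040 = -18608)
(6153 + W) + n = (6153 + 20769) - 18608 = 26922 - 18608 = 8314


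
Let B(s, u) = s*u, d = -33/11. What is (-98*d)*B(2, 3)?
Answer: 1764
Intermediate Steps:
d = -3 (d = -33*1/11 = -3)
(-98*d)*B(2, 3) = (-98*(-3))*(2*3) = 294*6 = 1764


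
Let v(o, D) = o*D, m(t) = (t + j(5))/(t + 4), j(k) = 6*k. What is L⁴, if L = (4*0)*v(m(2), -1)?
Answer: 0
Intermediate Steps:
m(t) = (30 + t)/(4 + t) (m(t) = (t + 6*5)/(t + 4) = (t + 30)/(4 + t) = (30 + t)/(4 + t))
v(o, D) = D*o
L = 0 (L = (4*0)*(-(30 + 2)/(4 + 2)) = 0*(-32/6) = 0*(-1*16/3) = 0*(-16/3) = 0)
L⁴ = 0⁴ = 0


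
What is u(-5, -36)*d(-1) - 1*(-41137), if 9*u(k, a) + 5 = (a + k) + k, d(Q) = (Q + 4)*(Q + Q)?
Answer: 41171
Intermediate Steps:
d(Q) = 2*Q*(4 + Q) (d(Q) = (4 + Q)*(2*Q) = 2*Q*(4 + Q))
u(k, a) = -5/9 + a/9 + 2*k/9 (u(k, a) = -5/9 + ((a + k) + k)/9 = -5/9 + (a + 2*k)/9 = -5/9 + (a/9 + 2*k/9) = -5/9 + a/9 + 2*k/9)
u(-5, -36)*d(-1) - 1*(-41137) = (-5/9 + (⅑)*(-36) + (2/9)*(-5))*(2*(-1)*(4 - 1)) - 1*(-41137) = (-5/9 - 4 - 10/9)*(2*(-1)*3) + 41137 = -17/3*(-6) + 41137 = 34 + 41137 = 41171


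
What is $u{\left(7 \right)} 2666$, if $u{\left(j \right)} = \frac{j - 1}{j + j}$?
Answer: $\frac{7998}{7} \approx 1142.6$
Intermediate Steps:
$u{\left(j \right)} = \frac{-1 + j}{2 j}$
$u{\left(7 \right)} 2666 = \frac{-1 + 7}{2 \cdot 7} \cdot 2666 = \frac{1}{2} \cdot \frac{1}{7} \cdot 6 \cdot 2666 = \frac{3}{7} \cdot 2666 = \frac{7998}{7}$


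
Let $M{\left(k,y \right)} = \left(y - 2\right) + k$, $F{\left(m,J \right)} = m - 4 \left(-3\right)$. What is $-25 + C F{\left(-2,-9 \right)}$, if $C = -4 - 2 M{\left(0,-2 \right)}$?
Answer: $15$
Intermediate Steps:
$F{\left(m,J \right)} = 12 + m$ ($F{\left(m,J \right)} = m - -12 = m + 12 = 12 + m$)
$M{\left(k,y \right)} = -2 + k + y$ ($M{\left(k,y \right)} = \left(-2 + y\right) + k = -2 + k + y$)
$C = 4$ ($C = -4 - 2 \left(-2 + 0 - 2\right) = -4 - -8 = -4 + 8 = 4$)
$-25 + C F{\left(-2,-9 \right)} = -25 + 4 \left(12 - 2\right) = -25 + 4 \cdot 10 = -25 + 40 = 15$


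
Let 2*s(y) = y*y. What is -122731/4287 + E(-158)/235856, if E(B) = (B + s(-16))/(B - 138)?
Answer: -4284132660623/149644971456 ≈ -28.629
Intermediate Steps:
s(y) = y²/2 (s(y) = (y*y)/2 = y²/2)
E(B) = (128 + B)/(-138 + B) (E(B) = (B + (½)*(-16)²)/(B - 138) = (B + (½)*256)/(-138 + B) = (B + 128)/(-138 + B) = (128 + B)/(-138 + B))
-122731/4287 + E(-158)/235856 = -122731/4287 + ((128 - 158)/(-138 - 158))/235856 = -122731*1/4287 + (-30/(-296))*(1/235856) = -122731/4287 - 1/296*(-30)*(1/235856) = -122731/4287 + (15/148)*(1/235856) = -122731/4287 + 15/34906688 = -4284132660623/149644971456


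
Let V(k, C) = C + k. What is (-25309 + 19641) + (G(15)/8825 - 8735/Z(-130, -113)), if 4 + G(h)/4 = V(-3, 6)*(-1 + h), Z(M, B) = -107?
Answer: -5275048061/944275 ≈ -5586.3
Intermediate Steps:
G(h) = -28 + 12*h (G(h) = -16 + 4*((6 - 3)*(-1 + h)) = -16 + 4*(3*(-1 + h)) = -16 + 4*(-3 + 3*h) = -16 + (-12 + 12*h) = -28 + 12*h)
(-25309 + 19641) + (G(15)/8825 - 8735/Z(-130, -113)) = (-25309 + 19641) + ((-28 + 12*15)/8825 - 8735/(-107)) = -5668 + ((-28 + 180)*(1/8825) - 8735*(-1/107)) = -5668 + (152*(1/8825) + 8735/107) = -5668 + (152/8825 + 8735/107) = -5668 + 77102639/944275 = -5275048061/944275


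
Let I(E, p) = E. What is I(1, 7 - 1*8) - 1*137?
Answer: -136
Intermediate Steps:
I(1, 7 - 1*8) - 1*137 = 1 - 1*137 = 1 - 137 = -136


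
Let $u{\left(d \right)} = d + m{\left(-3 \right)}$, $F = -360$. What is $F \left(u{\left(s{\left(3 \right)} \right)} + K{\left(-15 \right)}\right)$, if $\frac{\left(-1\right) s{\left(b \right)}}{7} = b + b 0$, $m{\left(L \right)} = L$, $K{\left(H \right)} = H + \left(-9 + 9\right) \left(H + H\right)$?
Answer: $14040$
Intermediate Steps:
$K{\left(H \right)} = H$ ($K{\left(H \right)} = H + 0 \cdot 2 H = H + 0 = H$)
$s{\left(b \right)} = - 7 b$ ($s{\left(b \right)} = - 7 \left(b + b 0\right) = - 7 \left(b + 0\right) = - 7 b$)
$u{\left(d \right)} = -3 + d$ ($u{\left(d \right)} = d - 3 = -3 + d$)
$F \left(u{\left(s{\left(3 \right)} \right)} + K{\left(-15 \right)}\right) = - 360 \left(\left(-3 - 21\right) - 15\right) = - 360 \left(-24 - 15\right) = \left(-360\right) \left(-39\right) = 14040$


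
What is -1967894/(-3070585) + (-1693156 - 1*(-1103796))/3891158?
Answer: 2923853252826/5974065693715 ≈ 0.48942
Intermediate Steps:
-1967894/(-3070585) + (-1693156 - 1*(-1103796))/3891158 = -1967894*(-1/3070585) + (-1693156 + 1103796)*(1/3891158) = 1967894/3070585 - 589360*1/3891158 = 1967894/3070585 - 294680/1945579 = 2923853252826/5974065693715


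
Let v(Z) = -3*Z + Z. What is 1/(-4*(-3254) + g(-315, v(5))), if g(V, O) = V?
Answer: 1/12701 ≈ 7.8734e-5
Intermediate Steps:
v(Z) = -2*Z
1/(-4*(-3254) + g(-315, v(5))) = 1/(-4*(-3254) - 315) = 1/(13016 - 315) = 1/12701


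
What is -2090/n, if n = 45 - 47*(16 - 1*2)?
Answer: 2090/613 ≈ 3.4095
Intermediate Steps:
n = -613 (n = 45 - 47*(16 - 2) = 45 - 47*14 = 45 - 658 = -613)
-2090/n = -2090/(-613) = -2090*(-1/613) = 2090/613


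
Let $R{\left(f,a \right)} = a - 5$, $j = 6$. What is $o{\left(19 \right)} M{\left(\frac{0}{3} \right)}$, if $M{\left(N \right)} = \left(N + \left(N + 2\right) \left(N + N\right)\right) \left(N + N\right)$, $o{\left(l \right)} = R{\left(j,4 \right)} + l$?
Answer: $0$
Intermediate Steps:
$R{\left(f,a \right)} = -5 + a$
$o{\left(l \right)} = -1 + l$ ($o{\left(l \right)} = \left(-5 + 4\right) + l = -1 + l$)
$M{\left(N \right)} = 2 N \left(N + 2 N \left(2 + N\right)\right)$ ($M{\left(N \right)} = \left(N + \left(2 + N\right) 2 N\right) 2 N = \left(N + 2 N \left(2 + N\right)\right) 2 N = 2 N \left(N + 2 N \left(2 + N\right)\right)$)
$o{\left(19 \right)} M{\left(\frac{0}{3} \right)} = \left(-1 + 19\right) \left(\frac{0}{3}\right)^{2} \left(10 + 4 \cdot \frac{0}{3}\right) = 18 \left(0 \cdot \frac{1}{3}\right)^{2} \left(10 + 4 \cdot 0 \cdot \frac{1}{3}\right) = 18 \cdot 0^{2} \left(10 + 4 \cdot 0\right) = 18 \cdot 0 \left(10 + 0\right) = 18 \cdot 0 \cdot 10 = 18 \cdot 0 = 0$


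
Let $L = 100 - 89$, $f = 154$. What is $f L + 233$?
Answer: $1927$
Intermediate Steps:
$L = 11$
$f L + 233 = 154 \cdot 11 + 233 = 1694 + 233 = 1927$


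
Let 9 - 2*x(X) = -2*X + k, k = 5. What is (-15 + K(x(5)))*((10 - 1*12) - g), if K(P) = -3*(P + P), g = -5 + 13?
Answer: 570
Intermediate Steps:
g = 8
x(X) = 2 + X (x(X) = 9/2 - (-2*X + 5)/2 = 9/2 - (5 - 2*X)/2 = 9/2 + (-5/2 + X) = 2 + X)
K(P) = -6*P
(-15 + K(x(5)))*((10 - 1*12) - g) = (-15 - 6*(2 + 5))*((10 - 1*12) - 1*8) = (-15 - 6*7)*((10 - 12) - 8) = (-15 - 42)*(-2 - 8) = -57*(-10) = 570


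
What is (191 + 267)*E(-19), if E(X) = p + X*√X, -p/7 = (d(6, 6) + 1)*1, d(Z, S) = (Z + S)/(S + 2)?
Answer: -8015 - 8702*I*√19 ≈ -8015.0 - 37931.0*I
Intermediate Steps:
d(Z, S) = (S + Z)/(2 + S)
p = -35/2 (p = -7*((6 + 6)/(2 + 6) + 1) = -7*(12/8 + 1) = -7*((⅛)*12 + 1) = -7*(3/2 + 1) = -35/2 ≈ -17.500)
E(X) = -35/2 + X^(3/2) (E(X) = -35/2 + X*√X = -35/2 + X^(3/2))
(191 + 267)*E(-19) = (191 + 267)*(-35/2 + (-19)^(3/2)) = 458*(-35/2 - 19*I*√19) = -8015 - 8702*I*√19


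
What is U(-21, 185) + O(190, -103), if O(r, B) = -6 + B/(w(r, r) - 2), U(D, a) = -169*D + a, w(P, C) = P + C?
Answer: 1409081/378 ≈ 3727.7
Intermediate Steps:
w(P, C) = C + P
U(D, a) = a - 169*D
O(r, B) = -6 + B/(-2 + 2*r) (O(r, B) = -6 + B/((r + r) - 2) = -6 + B/(2*r - 2) = -6 + B/(-2 + 2*r))
U(-21, 185) + O(190, -103) = (185 - 169*(-21)) + (12 - 103 - 12*190)/(2*(-1 + 190)) = (185 + 3549) + (½)*(12 - 103 - 2280)/189 = 3734 + (½)*(1/189)*(-2371) = 3734 - 2371/378 = 1409081/378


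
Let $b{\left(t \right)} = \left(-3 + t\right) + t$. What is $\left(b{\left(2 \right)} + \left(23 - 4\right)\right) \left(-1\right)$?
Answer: $-20$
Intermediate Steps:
$b{\left(t \right)} = -3 + 2 t$
$\left(b{\left(2 \right)} + \left(23 - 4\right)\right) \left(-1\right) = \left(\left(-3 + 2 \cdot 2\right) + \left(23 - 4\right)\right) \left(-1\right) = \left(\left(-3 + 4\right) + 19\right) \left(-1\right) = \left(1 + 19\right) \left(-1\right) = 20 \left(-1\right) = -20$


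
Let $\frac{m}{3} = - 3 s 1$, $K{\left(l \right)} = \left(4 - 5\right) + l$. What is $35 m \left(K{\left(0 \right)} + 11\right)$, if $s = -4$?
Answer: $12600$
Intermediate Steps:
$K{\left(l \right)} = -1 + l$
$m = 36$ ($m = 3 \left(- 3 \left(\left(-4\right) 1\right)\right) = 3 \left(\left(-3\right) \left(-4\right)\right) = 3 \cdot 12 = 36$)
$35 m \left(K{\left(0 \right)} + 11\right) = 35 \cdot 36 \left(\left(-1 + 0\right) + 11\right) = 1260 \left(-1 + 11\right) = 1260 \cdot 10 = 12600$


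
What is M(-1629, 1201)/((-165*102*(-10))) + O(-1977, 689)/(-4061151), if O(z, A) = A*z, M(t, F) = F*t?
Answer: -285781601477/25314507900 ≈ -11.289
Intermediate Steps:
M(-1629, 1201)/((-165*102*(-10))) + O(-1977, 689)/(-4061151) = (1201*(-1629))/((-165*102*(-10))) + (689*(-1977))/(-4061151) = -1956429/((-16830*(-10))) - 1362153*(-1/4061151) = -1956429/168300 + 454051/1353717 = -1956429*1/168300 + 454051/1353717 = -217381/18700 + 454051/1353717 = -285781601477/25314507900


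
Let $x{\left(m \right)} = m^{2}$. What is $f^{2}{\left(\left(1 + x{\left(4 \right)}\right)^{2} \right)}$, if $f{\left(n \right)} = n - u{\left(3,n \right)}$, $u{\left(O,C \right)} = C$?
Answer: $0$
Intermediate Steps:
$f{\left(n \right)} = 0$ ($f{\left(n \right)} = n - n = 0$)
$f^{2}{\left(\left(1 + x{\left(4 \right)}\right)^{2} \right)} = 0^{2} = 0$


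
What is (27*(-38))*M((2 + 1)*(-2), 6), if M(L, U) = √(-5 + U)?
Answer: -1026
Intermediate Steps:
(27*(-38))*M((2 + 1)*(-2), 6) = (27*(-38))*√(-5 + 6) = -1026*√1 = -1026*1 = -1026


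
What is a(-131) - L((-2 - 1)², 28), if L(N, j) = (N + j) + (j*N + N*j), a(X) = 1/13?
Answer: -7032/13 ≈ -540.92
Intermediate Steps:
a(X) = 1/13
L(N, j) = N + j + 2*N*j (L(N, j) = (N + j) + (N*j + N*j) = (N + j) + 2*N*j = N + j + 2*N*j)
a(-131) - L((-2 - 1)², 28) = 1/13 - ((-2 - 1)² + 28 + 2*(-2 - 1)²*28) = 1/13 - ((-3)² + 28 + 2*(-3)²*28) = 1/13 - (9 + 28 + 2*9*28) = 1/13 - (9 + 28 + 504) = 1/13 - 1*541 = 1/13 - 541 = -7032/13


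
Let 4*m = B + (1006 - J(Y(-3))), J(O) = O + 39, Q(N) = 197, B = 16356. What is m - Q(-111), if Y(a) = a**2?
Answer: 8263/2 ≈ 4131.5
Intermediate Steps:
J(O) = 39 + O
m = 8657/2 (m = (16356 + (1006 - (39 + (-3)**2)))/4 = (16356 + (1006 - (39 + 9)))/4 = (16356 + (1006 - 1*48))/4 = (16356 + (1006 - 48))/4 = (16356 + 958)/4 = (1/4)*17314 = 8657/2 ≈ 4328.5)
m - Q(-111) = 8657/2 - 1*197 = 8657/2 - 197 = 8263/2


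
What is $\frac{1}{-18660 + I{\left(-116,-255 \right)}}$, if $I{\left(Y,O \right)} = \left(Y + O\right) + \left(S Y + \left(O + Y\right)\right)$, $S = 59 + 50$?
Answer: $- \frac{1}{32046} \approx -3.1205 \cdot 10^{-5}$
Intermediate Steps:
$S = 109$
$I{\left(Y,O \right)} = 2 O + 111 Y$ ($I{\left(Y,O \right)} = \left(Y + O\right) + \left(109 Y + \left(O + Y\right)\right) = \left(O + Y\right) + \left(O + 110 Y\right) = 2 O + 111 Y$)
$\frac{1}{-18660 + I{\left(-116,-255 \right)}} = \frac{1}{-18660 + \left(2 \left(-255\right) + 111 \left(-116\right)\right)} = \frac{1}{-18660 - 13386} = \frac{1}{-32046} = - \frac{1}{32046}$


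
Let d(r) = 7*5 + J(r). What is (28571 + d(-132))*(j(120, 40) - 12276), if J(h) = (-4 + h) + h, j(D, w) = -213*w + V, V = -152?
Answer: -593624424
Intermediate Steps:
j(D, w) = -152 - 213*w (j(D, w) = -213*w - 152 = -152 - 213*w)
J(h) = -4 + 2*h
d(r) = 31 + 2*r (d(r) = 7*5 + (-4 + 2*r) = 35 + (-4 + 2*r) = 31 + 2*r)
(28571 + d(-132))*(j(120, 40) - 12276) = (28571 + (31 + 2*(-132)))*((-152 - 213*40) - 12276) = (28571 + (31 - 264))*((-152 - 8520) - 12276) = (28571 - 233)*(-8672 - 12276) = 28338*(-20948) = -593624424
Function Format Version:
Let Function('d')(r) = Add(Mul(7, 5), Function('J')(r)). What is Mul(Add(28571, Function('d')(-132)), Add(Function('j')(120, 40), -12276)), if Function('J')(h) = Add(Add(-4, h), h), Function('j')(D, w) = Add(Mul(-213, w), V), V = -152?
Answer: -593624424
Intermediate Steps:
Function('j')(D, w) = Add(-152, Mul(-213, w)) (Function('j')(D, w) = Add(Mul(-213, w), -152) = Add(-152, Mul(-213, w)))
Function('J')(h) = Add(-4, Mul(2, h))
Function('d')(r) = Add(31, Mul(2, r)) (Function('d')(r) = Add(Mul(7, 5), Add(-4, Mul(2, r))) = Add(35, Add(-4, Mul(2, r))) = Add(31, Mul(2, r)))
Mul(Add(28571, Function('d')(-132)), Add(Function('j')(120, 40), -12276)) = Mul(Add(28571, Add(31, Mul(2, -132))), Add(Add(-152, Mul(-213, 40)), -12276)) = Mul(Add(28571, Add(31, -264)), Add(Add(-152, -8520), -12276)) = Mul(Add(28571, -233), Add(-8672, -12276)) = Mul(28338, -20948) = -593624424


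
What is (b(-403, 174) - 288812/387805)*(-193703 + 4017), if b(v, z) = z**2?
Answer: -2227083478774448/387805 ≈ -5.7428e+9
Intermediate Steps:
(b(-403, 174) - 288812/387805)*(-193703 + 4017) = (174**2 - 288812/387805)*(-193703 + 4017) = (30276 - 288812*1/387805)*(-189686) = (30276 - 288812/387805)*(-189686) = (11740895368/387805)*(-189686) = -2227083478774448/387805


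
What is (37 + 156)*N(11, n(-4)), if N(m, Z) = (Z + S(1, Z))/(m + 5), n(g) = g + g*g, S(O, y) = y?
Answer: 579/2 ≈ 289.50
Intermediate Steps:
n(g) = g + g²
N(m, Z) = 2*Z/(5 + m) (N(m, Z) = (Z + Z)/(m + 5) = (2*Z)/(5 + m) = 2*Z/(5 + m))
(37 + 156)*N(11, n(-4)) = (37 + 156)*(2*(-4*(1 - 4))/(5 + 11)) = 193*(2*(-4*(-3))/16) = 193*(2*12*(1/16)) = 193*(3/2) = 579/2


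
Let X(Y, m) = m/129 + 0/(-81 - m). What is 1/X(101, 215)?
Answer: ⅗ ≈ 0.60000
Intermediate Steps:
X(Y, m) = m/129 (X(Y, m) = m*(1/129) + 0 = m/129 + 0 = m/129)
1/X(101, 215) = 1/((1/129)*215) = 1/(5/3) = ⅗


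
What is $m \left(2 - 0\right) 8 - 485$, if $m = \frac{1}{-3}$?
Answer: $- \frac{1471}{3} \approx -490.33$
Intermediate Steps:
$m = - \frac{1}{3} \approx -0.33333$
$m \left(2 - 0\right) 8 - 485 = - \frac{2 - 0}{3} \cdot 8 - 485 = - \frac{2 + 0}{3} \cdot 8 - 485 = \left(- \frac{1}{3}\right) 2 \cdot 8 - 485 = \left(- \frac{2}{3}\right) 8 - 485 = - \frac{16}{3} - 485 = - \frac{1471}{3}$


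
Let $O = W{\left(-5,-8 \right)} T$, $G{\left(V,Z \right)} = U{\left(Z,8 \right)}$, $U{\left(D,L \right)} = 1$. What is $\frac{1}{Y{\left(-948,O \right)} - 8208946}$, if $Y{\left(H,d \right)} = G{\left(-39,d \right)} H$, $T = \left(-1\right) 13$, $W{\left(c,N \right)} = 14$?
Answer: $- \frac{1}{8209894} \approx -1.218 \cdot 10^{-7}$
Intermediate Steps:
$T = -13$
$G{\left(V,Z \right)} = 1$
$O = -182$ ($O = 14 \left(-13\right) = -182$)
$Y{\left(H,d \right)} = H$ ($Y{\left(H,d \right)} = 1 H = H$)
$\frac{1}{Y{\left(-948,O \right)} - 8208946} = \frac{1}{-948 - 8208946} = \frac{1}{-8209894} = - \frac{1}{8209894}$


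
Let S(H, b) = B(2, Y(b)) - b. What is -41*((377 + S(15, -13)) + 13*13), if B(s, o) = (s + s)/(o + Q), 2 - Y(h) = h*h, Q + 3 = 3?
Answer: -3827309/167 ≈ -22918.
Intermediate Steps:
Q = 0 (Q = -3 + 3 = 0)
Y(h) = 2 - h² (Y(h) = 2 - h*h = 2 - h²)
B(s, o) = 2*s/o (B(s, o) = (s + s)/(o + 0) = (2*s)/o = 2*s/o)
S(H, b) = -b + 4/(2 - b²) (S(H, b) = 2*2/(2 - b²) - b = 4/(2 - b²) - b = -b + 4/(2 - b²))
-41*((377 + S(15, -13)) + 13*13) = -41*((377 + (-4 - 1*(-13)³ + 2*(-13))/(-2 + (-13)²)) + 13*13) = -41*((377 + (-4 - 1*(-2197) - 26)/(-2 + 169)) + 169) = -41*((377 + (-4 + 2197 - 26)/167) + 169) = -41*((377 + (1/167)*2167) + 169) = -41*((377 + 2167/167) + 169) = -41*(65126/167 + 169) = -41*93349/167 = -3827309/167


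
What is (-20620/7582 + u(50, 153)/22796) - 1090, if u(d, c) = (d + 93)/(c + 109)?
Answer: -24741296117887/22641944632 ≈ -1092.7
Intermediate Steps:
u(d, c) = (93 + d)/(109 + c)
(-20620/7582 + u(50, 153)/22796) - 1090 = (-20620/7582 + ((93 + 50)/(109 + 153))/22796) - 1090 = (-20620*1/7582 + (143/262)*(1/22796)) - 1090 = (-10310/3791 + ((1/262)*143)*(1/22796)) - 1090 = (-10310/3791 + (143/262)*(1/22796)) - 1090 = (-10310/3791 + 143/5972552) - 1090 = -61576469007/22641944632 - 1090 = -24741296117887/22641944632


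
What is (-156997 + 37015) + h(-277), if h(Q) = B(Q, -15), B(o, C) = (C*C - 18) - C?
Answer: -119760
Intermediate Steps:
B(o, C) = -18 + C² - C (B(o, C) = (C² - 18) - C = (-18 + C²) - C = -18 + C² - C)
h(Q) = 222 (h(Q) = -18 + (-15)² - 1*(-15) = -18 + 225 + 15 = 222)
(-156997 + 37015) + h(-277) = (-156997 + 37015) + 222 = -119982 + 222 = -119760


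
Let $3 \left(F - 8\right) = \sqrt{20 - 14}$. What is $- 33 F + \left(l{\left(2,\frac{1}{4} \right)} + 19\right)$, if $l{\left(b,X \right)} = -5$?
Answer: $-250 - 11 \sqrt{6} \approx -276.94$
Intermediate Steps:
$F = 8 + \frac{\sqrt{6}}{3}$ ($F = 8 + \frac{\sqrt{20 - 14}}{3} = 8 + \frac{\sqrt{6}}{3} \approx 8.8165$)
$- 33 F + \left(l{\left(2,\frac{1}{4} \right)} + 19\right) = - 33 \left(8 + \frac{\sqrt{6}}{3}\right) + \left(-5 + 19\right) = \left(-264 - 11 \sqrt{6}\right) + 14 = -250 - 11 \sqrt{6}$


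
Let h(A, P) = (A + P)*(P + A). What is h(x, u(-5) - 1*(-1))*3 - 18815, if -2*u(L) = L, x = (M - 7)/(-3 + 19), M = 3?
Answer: -300533/16 ≈ -18783.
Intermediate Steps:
x = -¼ (x = (3 - 7)/(-3 + 19) = -4/16 = -4*1/16 = -¼ ≈ -0.25000)
u(L) = -L/2
h(A, P) = (A + P)² (h(A, P) = (A + P)*(A + P) = (A + P)²)
h(x, u(-5) - 1*(-1))*3 - 18815 = (-¼ + (-½*(-5) - 1*(-1)))²*3 - 18815 = (-¼ + (5/2 + 1))²*3 - 18815 = (-¼ + 7/2)²*3 - 18815 = (13/4)²*3 - 18815 = (169/16)*3 - 18815 = 507/16 - 18815 = -300533/16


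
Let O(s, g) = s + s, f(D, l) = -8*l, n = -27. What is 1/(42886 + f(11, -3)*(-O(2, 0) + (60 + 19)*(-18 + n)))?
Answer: -1/42530 ≈ -2.3513e-5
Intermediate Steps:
O(s, g) = 2*s
1/(42886 + f(11, -3)*(-O(2, 0) + (60 + 19)*(-18 + n))) = 1/(42886 + (-8*(-3))*(-2*2 + (60 + 19)*(-18 - 27))) = 1/(42886 + 24*(-1*4 + 79*(-45))) = 1/(42886 + 24*(-4 - 3555)) = 1/(42886 + 24*(-3559)) = 1/(42886 - 85416) = 1/(-42530) = -1/42530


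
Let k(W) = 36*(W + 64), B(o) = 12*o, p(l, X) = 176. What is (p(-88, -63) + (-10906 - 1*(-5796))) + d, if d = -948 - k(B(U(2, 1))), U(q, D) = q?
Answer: -9050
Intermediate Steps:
k(W) = 2304 + 36*W (k(W) = 36*(64 + W) = 2304 + 36*W)
d = -4116 (d = -948 - (2304 + 36*(12*2)) = -948 - (2304 + 36*24) = -948 - (2304 + 864) = -948 - 1*3168 = -948 - 3168 = -4116)
(p(-88, -63) + (-10906 - 1*(-5796))) + d = (176 + (-10906 - 1*(-5796))) - 4116 = (176 + (-10906 + 5796)) - 4116 = (176 - 5110) - 4116 = -4934 - 4116 = -9050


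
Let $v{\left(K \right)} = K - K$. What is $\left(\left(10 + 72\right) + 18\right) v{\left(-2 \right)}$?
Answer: $0$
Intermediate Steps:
$v{\left(K \right)} = 0$
$\left(\left(10 + 72\right) + 18\right) v{\left(-2 \right)} = \left(\left(10 + 72\right) + 18\right) 0 = \left(82 + 18\right) 0 = 100 \cdot 0 = 0$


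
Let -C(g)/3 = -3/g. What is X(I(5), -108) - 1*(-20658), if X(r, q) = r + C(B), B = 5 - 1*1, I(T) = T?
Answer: 82661/4 ≈ 20665.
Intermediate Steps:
B = 4 (B = 5 - 1 = 4)
C(g) = 9/g (C(g) = -(-9)/g = 9/g)
X(r, q) = 9/4 + r (X(r, q) = r + 9/4 = 9/4 + r)
X(I(5), -108) - 1*(-20658) = (9/4 + 5) - 1*(-20658) = 29/4 + 20658 = 82661/4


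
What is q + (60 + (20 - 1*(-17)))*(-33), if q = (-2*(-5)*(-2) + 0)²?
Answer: -2801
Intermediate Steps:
q = 400 (q = (10*(-2) + 0)² = (-20 + 0)² = (-20)² = 400)
q + (60 + (20 - 1*(-17)))*(-33) = 400 + (60 + (20 - 1*(-17)))*(-33) = 400 + (60 + (20 + 17))*(-33) = 400 + (60 + 37)*(-33) = 400 + 97*(-33) = 400 - 3201 = -2801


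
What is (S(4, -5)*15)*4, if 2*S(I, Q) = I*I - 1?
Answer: 450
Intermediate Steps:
S(I, Q) = -½ + I²/2 (S(I, Q) = (I*I - 1)/2 = (I² - 1)/2 = (-1 + I²)/2 = -½ + I²/2)
(S(4, -5)*15)*4 = ((-½ + (½)*4²)*15)*4 = ((-½ + (½)*16)*15)*4 = ((-½ + 8)*15)*4 = ((15/2)*15)*4 = (225/2)*4 = 450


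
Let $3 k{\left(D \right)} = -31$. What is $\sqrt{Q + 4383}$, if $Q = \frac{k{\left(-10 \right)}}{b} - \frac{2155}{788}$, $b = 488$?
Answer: $\frac{\sqrt{91086271081554}}{144204} \approx 66.183$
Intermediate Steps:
$k{\left(D \right)} = - \frac{31}{3}$ ($k{\left(D \right)} = \frac{1}{3} \left(-31\right) = - \frac{31}{3}$)
$Q = - \frac{794837}{288408}$ ($Q = - \frac{31}{3 \cdot 488} - \frac{2155}{788} = \left(- \frac{31}{3}\right) \frac{1}{488} - \frac{2155}{788} = - \frac{31}{1464} - \frac{2155}{788} = - \frac{794837}{288408} \approx -2.7559$)
$\sqrt{Q + 4383} = \sqrt{- \frac{794837}{288408} + 4383} = \sqrt{\frac{1263297427}{288408}} = \frac{\sqrt{91086271081554}}{144204}$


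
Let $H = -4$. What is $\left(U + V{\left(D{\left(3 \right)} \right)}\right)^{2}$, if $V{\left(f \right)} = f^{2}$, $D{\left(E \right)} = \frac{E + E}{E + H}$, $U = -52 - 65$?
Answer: $6561$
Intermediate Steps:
$U = -117$ ($U = -52 - 65 = -117$)
$D{\left(E \right)} = \frac{2 E}{-4 + E}$ ($D{\left(E \right)} = \frac{E + E}{E - 4} = \frac{2 E}{-4 + E}$)
$\left(U + V{\left(D{\left(3 \right)} \right)}\right)^{2} = \left(-117 + \left(2 \cdot 3 \frac{1}{-4 + 3}\right)^{2}\right)^{2} = \left(-117 + \left(2 \cdot 3 \frac{1}{-1}\right)^{2}\right)^{2} = \left(-117 + \left(2 \cdot 3 \left(-1\right)\right)^{2}\right)^{2} = \left(-117 + \left(-6\right)^{2}\right)^{2} = \left(-117 + 36\right)^{2} = \left(-81\right)^{2} = 6561$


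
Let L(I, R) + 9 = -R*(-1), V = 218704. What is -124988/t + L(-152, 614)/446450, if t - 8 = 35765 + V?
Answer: -11129386803/22722251330 ≈ -0.48980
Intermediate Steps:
L(I, R) = -9 + R (L(I, R) = -9 - R*(-1) = -9 + R)
t = 254477 (t = 8 + (35765 + 218704) = 8 + 254469 = 254477)
-124988/t + L(-152, 614)/446450 = -124988/254477 + (-9 + 614)/446450 = -124988*1/254477 + 605*(1/446450) = -124988/254477 + 121/89290 = -11129386803/22722251330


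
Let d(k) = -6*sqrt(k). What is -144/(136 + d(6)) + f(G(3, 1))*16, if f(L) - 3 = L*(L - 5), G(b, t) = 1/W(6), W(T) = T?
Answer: 700028/20565 - 108*sqrt(6)/2285 ≈ 33.924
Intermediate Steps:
G(b, t) = 1/6
f(L) = 3 + L*(-5 + L) (f(L) = 3 + L*(L - 5) = 3 + L*(-5 + L))
-144/(136 + d(6)) + f(G(3, 1))*16 = -144/(136 - 6*sqrt(6)) + (3 + (1/6)**2 - 5*1/6)*16 = -144/(136 - 6*sqrt(6)) + (3 + 1/36 - 5/6)*16 = -144/(136 - 6*sqrt(6)) + (79/36)*16 = -144/(136 - 6*sqrt(6)) + 316/9 = 316/9 - 144/(136 - 6*sqrt(6))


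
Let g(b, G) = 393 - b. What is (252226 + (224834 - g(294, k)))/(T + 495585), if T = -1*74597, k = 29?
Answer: 476961/420988 ≈ 1.1330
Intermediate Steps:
T = -74597
(252226 + (224834 - g(294, k)))/(T + 495585) = (252226 + (224834 - (393 - 1*294)))/(-74597 + 495585) = (252226 + (224834 - (393 - 294)))/420988 = (252226 + (224834 - 1*99))*(1/420988) = (252226 + (224834 - 99))*(1/420988) = (252226 + 224735)*(1/420988) = 476961*(1/420988) = 476961/420988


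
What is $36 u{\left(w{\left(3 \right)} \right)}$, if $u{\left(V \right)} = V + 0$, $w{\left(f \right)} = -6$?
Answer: $-216$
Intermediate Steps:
$u{\left(V \right)} = V$
$36 u{\left(w{\left(3 \right)} \right)} = 36 \left(-6\right) = -216$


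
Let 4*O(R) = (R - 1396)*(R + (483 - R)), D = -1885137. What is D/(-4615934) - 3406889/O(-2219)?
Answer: 66195433110469/8059628481030 ≈ 8.2132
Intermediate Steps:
O(R) = -168567 + 483*R/4 (O(R) = ((R - 1396)*(R + (483 - R)))/4 = ((-1396 + R)*483)/4 = (-674268 + 483*R)/4 = -168567 + 483*R/4)
D/(-4615934) - 3406889/O(-2219) = -1885137/(-4615934) - 3406889/(-168567 + (483/4)*(-2219)) = -1885137*(-1/4615934) - 3406889/(-168567 - 1071777/4) = 1885137/4615934 - 3406889/(-1746045/4) = 1885137/4615934 - 3406889*(-4/1746045) = 1885137/4615934 + 13627556/1746045 = 66195433110469/8059628481030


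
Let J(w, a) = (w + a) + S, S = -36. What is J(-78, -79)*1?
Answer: -193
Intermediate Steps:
J(w, a) = -36 + a + w (J(w, a) = (w + a) - 36 = (a + w) - 36 = -36 + a + w)
J(-78, -79)*1 = (-36 - 79 - 78)*1 = -193*1 = -193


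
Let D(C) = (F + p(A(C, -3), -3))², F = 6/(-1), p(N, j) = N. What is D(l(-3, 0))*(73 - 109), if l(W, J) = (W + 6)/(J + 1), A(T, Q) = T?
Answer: -324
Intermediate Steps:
l(W, J) = (6 + W)/(1 + J)
F = -6 (F = 6*(-1) = -6)
D(C) = (-6 + C)²
D(l(-3, 0))*(73 - 109) = (-6 + (6 - 3)/(1 + 0))²*(73 - 109) = (-6 + 3/1)²*(-36) = (-6 + 1*3)²*(-36) = (-6 + 3)²*(-36) = (-3)²*(-36) = 9*(-36) = -324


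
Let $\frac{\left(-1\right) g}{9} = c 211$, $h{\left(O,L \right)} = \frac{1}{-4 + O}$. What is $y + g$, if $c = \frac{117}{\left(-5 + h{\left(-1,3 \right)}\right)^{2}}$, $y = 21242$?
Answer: $\frac{677309}{52} \approx 13025.0$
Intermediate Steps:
$c = \frac{225}{52}$ ($c = \frac{117}{\left(-5 + \frac{1}{-4 - 1}\right)^{2}} = \frac{117}{\left(-5 + \frac{1}{-5}\right)^{2}} = \frac{117}{\left(-5 - \frac{1}{5}\right)^{2}} = \frac{117}{\left(- \frac{26}{5}\right)^{2}} = \frac{117}{\frac{676}{25}} = 117 \cdot \frac{25}{676} = \frac{225}{52} \approx 4.3269$)
$g = - \frac{427275}{52}$ ($g = - 9 \cdot \frac{225}{52} \cdot 211 = \left(-9\right) \frac{47475}{52} = - \frac{427275}{52} \approx -8216.8$)
$y + g = 21242 - \frac{427275}{52} = \frac{677309}{52}$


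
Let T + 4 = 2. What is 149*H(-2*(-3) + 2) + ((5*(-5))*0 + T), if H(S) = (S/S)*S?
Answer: 1190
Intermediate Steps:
T = -2 (T = -4 + 2 = -2)
H(S) = S (H(S) = 1*S = S)
149*H(-2*(-3) + 2) + ((5*(-5))*0 + T) = 149*(-2*(-3) + 2) + ((5*(-5))*0 - 2) = 149*(6 + 2) + (-25*0 - 2) = 149*8 + (0 - 2) = 1192 - 2 = 1190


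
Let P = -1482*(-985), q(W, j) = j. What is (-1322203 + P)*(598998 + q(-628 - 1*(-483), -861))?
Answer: 82283912679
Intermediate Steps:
P = 1459770
(-1322203 + P)*(598998 + q(-628 - 1*(-483), -861)) = (-1322203 + 1459770)*(598998 - 861) = 137567*598137 = 82283912679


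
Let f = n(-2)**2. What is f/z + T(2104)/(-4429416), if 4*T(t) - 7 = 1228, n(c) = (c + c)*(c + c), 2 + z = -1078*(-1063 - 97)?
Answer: 498563609/3692591507232 ≈ 0.00013502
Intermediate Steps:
z = 1250478 (z = -2 - 1078*(-1063 - 97) = -2 - 1078*(-1160) = -2 + 1250480 = 1250478)
n(c) = 4*c**2 (n(c) = (2*c)*(2*c) = 4*c**2)
f = 256 (f = (4*(-2)**2)**2 = (4*4)**2 = 16**2 = 256)
T(t) = 1235/4 (T(t) = 7/4 + (1/4)*1228 = 7/4 + 307 = 1235/4)
f/z + T(2104)/(-4429416) = 256/1250478 + (1235/4)/(-4429416) = 256*(1/1250478) + (1235/4)*(-1/4429416) = 128/625239 - 1235/17717664 = 498563609/3692591507232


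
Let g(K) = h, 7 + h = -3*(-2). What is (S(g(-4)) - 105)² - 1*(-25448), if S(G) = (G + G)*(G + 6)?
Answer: 38673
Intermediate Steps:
h = -1 (h = -7 - 3*(-2) = -7 + 6 = -1)
g(K) = -1
S(G) = 2*G*(6 + G) (S(G) = (2*G)*(6 + G) = 2*G*(6 + G))
(S(g(-4)) - 105)² - 1*(-25448) = (2*(-1)*(6 - 1) - 105)² - 1*(-25448) = (2*(-1)*5 - 105)² + 25448 = (-10 - 105)² + 25448 = (-115)² + 25448 = 13225 + 25448 = 38673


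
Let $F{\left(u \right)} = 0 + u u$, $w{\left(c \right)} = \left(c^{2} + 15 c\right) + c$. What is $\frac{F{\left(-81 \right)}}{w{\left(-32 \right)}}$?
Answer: $\frac{6561}{512} \approx 12.814$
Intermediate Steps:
$w{\left(c \right)} = c^{2} + 16 c$
$F{\left(u \right)} = u^{2}$ ($F{\left(u \right)} = 0 + u^{2} = u^{2}$)
$\frac{F{\left(-81 \right)}}{w{\left(-32 \right)}} = \frac{\left(-81\right)^{2}}{\left(-32\right) \left(16 - 32\right)} = \frac{6561}{\left(-32\right) \left(-16\right)} = \frac{6561}{512}$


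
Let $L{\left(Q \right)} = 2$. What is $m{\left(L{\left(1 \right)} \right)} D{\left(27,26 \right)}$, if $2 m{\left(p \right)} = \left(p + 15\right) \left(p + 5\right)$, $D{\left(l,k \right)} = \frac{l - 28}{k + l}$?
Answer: $- \frac{119}{106} \approx -1.1226$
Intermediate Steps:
$D{\left(l,k \right)} = \frac{-28 + l}{k + l}$
$m{\left(p \right)} = \frac{\left(5 + p\right) \left(15 + p\right)}{2}$ ($m{\left(p \right)} = \frac{\left(p + 15\right) \left(p + 5\right)}{2} = \frac{\left(15 + p\right) \left(5 + p\right)}{2} = \frac{\left(5 + p\right) \left(15 + p\right)}{2}$)
$m{\left(L{\left(1 \right)} \right)} D{\left(27,26 \right)} = \left(\frac{75}{2} + \frac{2^{2}}{2} + 10 \cdot 2\right) \frac{-28 + 27}{26 + 27} = \left(\frac{75}{2} + \frac{1}{2} \cdot 4 + 20\right) \frac{1}{53} \left(-1\right) = \left(\frac{75}{2} + 2 + 20\right) \frac{1}{53} \left(-1\right) = \frac{119}{2} \left(- \frac{1}{53}\right) = - \frac{119}{106}$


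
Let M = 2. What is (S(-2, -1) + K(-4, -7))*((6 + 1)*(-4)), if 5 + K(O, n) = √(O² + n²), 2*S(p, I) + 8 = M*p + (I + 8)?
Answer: 210 - 28*√65 ≈ -15.743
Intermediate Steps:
S(p, I) = p + I/2 (S(p, I) = -4 + (2*p + (I + 8))/2 = -4 + (2*p + (8 + I))/2 = -4 + (8 + I + 2*p)/2 = -4 + (4 + p + I/2) = p + I/2)
K(O, n) = -5 + √(O² + n²)
(S(-2, -1) + K(-4, -7))*((6 + 1)*(-4)) = ((-2 + (½)*(-1)) + (-5 + √((-4)² + (-7)²)))*((6 + 1)*(-4)) = ((-2 - ½) + (-5 + √(16 + 49)))*(7*(-4)) = (-5/2 + (-5 + √65))*(-28) = (-15/2 + √65)*(-28) = 210 - 28*√65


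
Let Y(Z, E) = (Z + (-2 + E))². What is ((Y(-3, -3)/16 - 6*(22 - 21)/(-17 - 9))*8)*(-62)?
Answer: -27280/13 ≈ -2098.5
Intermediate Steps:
Y(Z, E) = (-2 + E + Z)²
((Y(-3, -3)/16 - 6*(22 - 21)/(-17 - 9))*8)*(-62) = (((-2 - 3 - 3)²/16 - 6*(22 - 21)/(-17 - 9))*8)*(-62) = (((-8)²*(1/16) - 6/((-26/1)))*8)*(-62) = ((64*(1/16) - 6/((-26*1)))*8)*(-62) = ((4 - 6/(-26))*8)*(-62) = ((4 - 6*(-1/26))*8)*(-62) = ((4 + 3/13)*8)*(-62) = ((55/13)*8)*(-62) = (440/13)*(-62) = -27280/13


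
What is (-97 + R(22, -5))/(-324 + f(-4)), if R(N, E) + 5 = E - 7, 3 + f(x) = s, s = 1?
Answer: 57/163 ≈ 0.34969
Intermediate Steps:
f(x) = -2 (f(x) = -3 + 1 = -2)
R(N, E) = -12 + E (R(N, E) = -5 + (E - 7) = -5 + (-7 + E) = -12 + E)
(-97 + R(22, -5))/(-324 + f(-4)) = (-97 + (-12 - 5))/(-324 - 2) = (-97 - 17)/(-326) = -114*(-1/326) = 57/163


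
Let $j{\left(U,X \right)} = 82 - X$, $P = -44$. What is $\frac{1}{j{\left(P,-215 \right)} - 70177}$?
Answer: $- \frac{1}{69880} \approx -1.431 \cdot 10^{-5}$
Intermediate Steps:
$\frac{1}{j{\left(P,-215 \right)} - 70177} = \frac{1}{\left(82 - -215\right) - 70177} = \frac{1}{\left(82 + 215\right) - 70177} = \frac{1}{297 - 70177} = \frac{1}{-69880} = - \frac{1}{69880}$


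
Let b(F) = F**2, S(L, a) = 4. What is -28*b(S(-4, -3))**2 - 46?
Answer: -7214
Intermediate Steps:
-28*b(S(-4, -3))**2 - 46 = -28*(4**2)**2 - 46 = -28*16**2 - 46 = -28*256 - 46 = -7168 - 46 = -7214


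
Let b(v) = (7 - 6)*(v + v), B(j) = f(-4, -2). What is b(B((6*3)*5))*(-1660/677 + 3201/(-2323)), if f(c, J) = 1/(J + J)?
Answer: 6023257/3145342 ≈ 1.9150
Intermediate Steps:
f(c, J) = 1/(2*J)
B(j) = -1/4 (B(j) = (1/2)/(-2) = (1/2)*(-1/2) = -1/4)
b(v) = 2*v (b(v) = 1*(2*v) = 2*v)
b(B((6*3)*5))*(-1660/677 + 3201/(-2323)) = (2*(-1/4))*(-1660/677 + 3201/(-2323)) = -(-1660*1/677 + 3201*(-1/2323))/2 = -(-1660/677 - 3201/2323)/2 = -1/2*(-6023257/1572671) = 6023257/3145342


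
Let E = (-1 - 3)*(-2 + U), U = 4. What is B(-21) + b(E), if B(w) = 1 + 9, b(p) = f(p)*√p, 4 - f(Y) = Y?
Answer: 10 + 24*I*√2 ≈ 10.0 + 33.941*I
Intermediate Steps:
f(Y) = 4 - Y
E = -8 (E = (-1 - 3)*(-2 + 4) = -4*2 = -8)
b(p) = √p*(4 - p) (b(p) = (4 - p)*√p = √p*(4 - p))
B(w) = 10
B(-21) + b(E) = 10 + √(-8)*(4 - 1*(-8)) = 10 + (2*I*√2)*(4 + 8) = 10 + (2*I*√2)*12 = 10 + 24*I*√2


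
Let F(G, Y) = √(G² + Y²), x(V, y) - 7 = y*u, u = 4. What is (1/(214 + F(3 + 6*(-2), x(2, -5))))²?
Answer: 23023/1037219058 - 535*√10/518609529 ≈ 1.8935e-5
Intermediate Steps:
x(V, y) = 7 + 4*y (x(V, y) = 7 + y*4 = 7 + 4*y)
(1/(214 + F(3 + 6*(-2), x(2, -5))))² = (1/(214 + √((3 + 6*(-2))² + (7 + 4*(-5))²)))² = (1/(214 + √((3 - 12)² + (7 - 20)²)))² = (1/(214 + √((-9)² + (-13)²)))² = (1/(214 + √(81 + 169)))² = (1/(214 + √250))² = (1/(214 + 5*√10))² = (214 + 5*√10)⁻²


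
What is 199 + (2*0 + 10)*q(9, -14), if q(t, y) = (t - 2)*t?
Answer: 829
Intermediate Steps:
q(t, y) = t*(-2 + t) (q(t, y) = (-2 + t)*t = t*(-2 + t))
199 + (2*0 + 10)*q(9, -14) = 199 + (2*0 + 10)*(9*(-2 + 9)) = 199 + (0 + 10)*(9*7) = 199 + 10*63 = 199 + 630 = 829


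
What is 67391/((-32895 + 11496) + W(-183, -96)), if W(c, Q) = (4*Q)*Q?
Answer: 67391/15465 ≈ 4.3576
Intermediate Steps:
W(c, Q) = 4*Q**2
67391/((-32895 + 11496) + W(-183, -96)) = 67391/((-32895 + 11496) + 4*(-96)**2) = 67391/(-21399 + 4*9216) = 67391/(-21399 + 36864) = 67391/15465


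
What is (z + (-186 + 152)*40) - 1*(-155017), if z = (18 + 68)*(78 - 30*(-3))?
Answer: 168105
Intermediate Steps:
z = 14448 (z = 86*(78 + 90) = 86*168 = 14448)
(z + (-186 + 152)*40) - 1*(-155017) = (14448 + (-186 + 152)*40) - 1*(-155017) = (14448 - 34*40) + 155017 = (14448 - 1360) + 155017 = 13088 + 155017 = 168105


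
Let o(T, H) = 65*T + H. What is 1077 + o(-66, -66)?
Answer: -3279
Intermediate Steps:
o(T, H) = H + 65*T
1077 + o(-66, -66) = 1077 + (-66 + 65*(-66)) = 1077 + (-66 - 4290) = 1077 - 4356 = -3279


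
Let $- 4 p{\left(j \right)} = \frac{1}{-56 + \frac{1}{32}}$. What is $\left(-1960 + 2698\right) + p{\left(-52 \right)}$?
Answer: $\frac{1321766}{1791} \approx 738.0$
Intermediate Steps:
$p{\left(j \right)} = \frac{8}{1791}$ ($p{\left(j \right)} = - \frac{1}{4 \left(-56 + \frac{1}{32}\right)} = - \frac{1}{4 \left(- \frac{1791}{32}\right)} = \left(- \frac{1}{4}\right) \left(- \frac{32}{1791}\right) = \frac{8}{1791}$)
$\left(-1960 + 2698\right) + p{\left(-52 \right)} = \left(-1960 + 2698\right) + \frac{8}{1791} = 738 + \frac{8}{1791} = \frac{1321766}{1791}$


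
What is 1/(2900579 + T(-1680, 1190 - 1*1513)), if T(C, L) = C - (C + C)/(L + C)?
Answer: 2003/5806491337 ≈ 3.4496e-7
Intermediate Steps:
T(C, L) = C - 2*C/(C + L)
1/(2900579 + T(-1680, 1190 - 1*1513)) = 1/(2900579 - 1680*(-2 - 1680 + (1190 - 1*1513))/(-1680 + (1190 - 1*1513))) = 1/(2900579 - 1680*(-2 - 1680 + (1190 - 1513))/(-1680 + (1190 - 1513))) = 1/(2900579 - 1680*(-2 - 1680 - 323)/(-1680 - 323)) = 1/(2900579 - 1680*(-2005)/(-2003)) = 1/(2900579 - 1680*(-1/2003)*(-2005)) = 1/(2900579 - 3368400/2003) = 1/(5806491337/2003) = 2003/5806491337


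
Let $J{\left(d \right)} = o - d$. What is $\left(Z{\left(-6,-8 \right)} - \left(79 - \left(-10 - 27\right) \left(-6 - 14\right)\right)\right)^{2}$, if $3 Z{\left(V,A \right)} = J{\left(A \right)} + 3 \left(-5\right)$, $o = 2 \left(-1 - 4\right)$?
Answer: $\frac{3865156}{9} \approx 4.2946 \cdot 10^{5}$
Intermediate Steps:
$o = -10$ ($o = 2 \left(-5\right) = -10$)
$J{\left(d \right)} = -10 - d$
$Z{\left(V,A \right)} = - \frac{25}{3} - \frac{A}{3}$ ($Z{\left(V,A \right)} = \frac{\left(-10 - A\right) + 3 \left(-5\right)}{3} = \frac{\left(-10 - A\right) - 15}{3} = \frac{-25 - A}{3} = - \frac{25}{3} - \frac{A}{3}$)
$\left(Z{\left(-6,-8 \right)} - \left(79 - \left(-10 - 27\right) \left(-6 - 14\right)\right)\right)^{2} = \left(\left(- \frac{25}{3} - - \frac{8}{3}\right) - \left(79 - \left(-10 - 27\right) \left(-6 - 14\right)\right)\right)^{2} = \left(\left(- \frac{25}{3} + \frac{8}{3}\right) - -661\right)^{2} = \left(- \frac{17}{3} + \left(740 - 79\right)\right)^{2} = \left(- \frac{17}{3} + 661\right)^{2} = \left(\frac{1966}{3}\right)^{2} = \frac{3865156}{9}$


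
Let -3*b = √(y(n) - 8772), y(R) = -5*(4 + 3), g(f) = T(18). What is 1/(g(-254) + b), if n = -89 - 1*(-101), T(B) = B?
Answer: 162/11723 + 3*I*√8807/11723 ≈ 0.013819 + 0.024016*I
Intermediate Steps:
g(f) = 18
n = 12 (n = -89 + 101 = 12)
y(R) = -35 (y(R) = -5*7 = -35)
b = -I*√8807/3 (b = -√(-35 - 8772)/3 = -I*√8807/3 ≈ -31.282*I)
1/(g(-254) + b) = 1/(18 - I*√8807/3)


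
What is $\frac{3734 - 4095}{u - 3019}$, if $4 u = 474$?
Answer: $\frac{722}{5801} \approx 0.12446$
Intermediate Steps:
$u = \frac{237}{2}$ ($u = \frac{1}{4} \cdot 474 = \frac{237}{2} \approx 118.5$)
$\frac{3734 - 4095}{u - 3019} = \frac{3734 - 4095}{\frac{237}{2} - 3019} = - \frac{361}{- \frac{5801}{2}} = \left(-361\right) \left(- \frac{2}{5801}\right) = \frac{722}{5801}$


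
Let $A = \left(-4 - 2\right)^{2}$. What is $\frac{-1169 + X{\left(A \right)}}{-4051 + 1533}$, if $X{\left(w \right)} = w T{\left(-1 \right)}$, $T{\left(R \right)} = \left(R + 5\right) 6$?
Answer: $\frac{305}{2518} \approx 0.12113$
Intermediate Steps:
$A = 36$ ($A = \left(-6\right)^{2} = 36$)
$T{\left(R \right)} = 30 + 6 R$ ($T{\left(R \right)} = \left(5 + R\right) 6 = 30 + 6 R$)
$X{\left(w \right)} = 24 w$ ($X{\left(w \right)} = w \left(30 + 6 \left(-1\right)\right) = w \left(30 - 6\right) = w 24 = 24 w$)
$\frac{-1169 + X{\left(A \right)}}{-4051 + 1533} = \frac{-1169 + 24 \cdot 36}{-4051 + 1533} = \frac{-1169 + 864}{-2518} = \left(-305\right) \left(- \frac{1}{2518}\right) = \frac{305}{2518}$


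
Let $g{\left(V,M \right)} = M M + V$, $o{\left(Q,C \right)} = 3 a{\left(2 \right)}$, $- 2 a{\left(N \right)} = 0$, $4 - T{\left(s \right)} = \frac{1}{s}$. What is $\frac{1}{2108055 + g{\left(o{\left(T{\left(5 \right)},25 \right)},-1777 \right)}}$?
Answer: $\frac{1}{5265784} \approx 1.8991 \cdot 10^{-7}$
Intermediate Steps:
$T{\left(s \right)} = 4 - \frac{1}{s}$
$a{\left(N \right)} = 0$ ($a{\left(N \right)} = \left(- \frac{1}{2}\right) 0 = 0$)
$o{\left(Q,C \right)} = 0$ ($o{\left(Q,C \right)} = 3 \cdot 0 = 0$)
$g{\left(V,M \right)} = V + M^{2}$ ($g{\left(V,M \right)} = M^{2} + V = V + M^{2}$)
$\frac{1}{2108055 + g{\left(o{\left(T{\left(5 \right)},25 \right)},-1777 \right)}} = \frac{1}{2108055 + \left(0 + \left(-1777\right)^{2}\right)} = \frac{1}{2108055 + \left(0 + 3157729\right)} = \frac{1}{2108055 + 3157729} = \frac{1}{5265784}$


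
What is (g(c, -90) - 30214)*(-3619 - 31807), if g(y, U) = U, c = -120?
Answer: 1073549504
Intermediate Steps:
(g(c, -90) - 30214)*(-3619 - 31807) = (-90 - 30214)*(-3619 - 31807) = -30304*(-35426) = 1073549504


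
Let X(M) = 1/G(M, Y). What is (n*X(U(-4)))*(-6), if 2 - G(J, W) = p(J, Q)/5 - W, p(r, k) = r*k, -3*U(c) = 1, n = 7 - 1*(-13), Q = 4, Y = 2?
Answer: -225/8 ≈ -28.125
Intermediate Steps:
n = 20 (n = 7 + 13 = 20)
U(c) = -1/3 (U(c) = -1/3*1 = -1/3)
p(r, k) = k*r
G(J, W) = 2 + W - 4*J/5 (G(J, W) = 2 - ((4*J)/5 - W) = 2 - ((4*J)*(1/5) - W) = 2 - (4*J/5 - W) = 2 - (-W + 4*J/5) = 2 + (W - 4*J/5) = 2 + W - 4*J/5)
X(M) = 1/(4 - 4*M/5) (X(M) = 1/(2 + 2 - 4*M/5) = 1/(4 - 4*M/5))
(n*X(U(-4)))*(-6) = (20*(5/(4*(5 - 1*(-1/3)))))*(-6) = (20*(5/(4*(5 + 1/3))))*(-6) = (20*(5/(4*(16/3))))*(-6) = (20*((5/4)*(3/16)))*(-6) = (20*(15/64))*(-6) = (75/16)*(-6) = -225/8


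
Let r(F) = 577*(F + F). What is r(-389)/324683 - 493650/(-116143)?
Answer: 108142473392/37709657669 ≈ 2.8678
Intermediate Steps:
r(F) = 1154*F (r(F) = 577*(2*F) = 1154*F)
r(-389)/324683 - 493650/(-116143) = (1154*(-389))/324683 - 493650/(-116143) = -448906*1/324683 - 493650*(-1/116143) = -448906/324683 + 493650/116143 = 108142473392/37709657669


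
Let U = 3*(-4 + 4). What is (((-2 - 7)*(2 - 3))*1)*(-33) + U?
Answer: -297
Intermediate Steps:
U = 0 (U = 3*0 = 0)
(((-2 - 7)*(2 - 3))*1)*(-33) + U = (((-2 - 7)*(2 - 3))*1)*(-33) + 0 = (-9*(-1)*1)*(-33) + 0 = (9*1)*(-33) + 0 = 9*(-33) + 0 = -297 + 0 = -297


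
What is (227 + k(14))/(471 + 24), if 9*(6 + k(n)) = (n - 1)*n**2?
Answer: 4537/4455 ≈ 1.0184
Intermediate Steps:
k(n) = -6 + n**2*(-1 + n)/9 (k(n) = -6 + ((n - 1)*n**2)/9 = -6 + ((-1 + n)*n**2)/9 = -6 + (n**2*(-1 + n))/9 = -6 + n**2*(-1 + n)/9)
(227 + k(14))/(471 + 24) = (227 + (-6 - 1/9*14**2 + (1/9)*14**3))/(471 + 24) = (227 + (-6 - 1/9*196 + (1/9)*2744))/495 = (227 + (-6 - 196/9 + 2744/9))*(1/495) = (227 + 2494/9)*(1/495) = (4537/9)*(1/495) = 4537/4455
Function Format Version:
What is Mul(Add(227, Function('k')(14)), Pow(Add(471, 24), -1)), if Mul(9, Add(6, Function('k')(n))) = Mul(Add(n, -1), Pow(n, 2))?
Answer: Rational(4537, 4455) ≈ 1.0184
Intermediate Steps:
Function('k')(n) = Add(-6, Mul(Rational(1, 9), Pow(n, 2), Add(-1, n))) (Function('k')(n) = Add(-6, Mul(Rational(1, 9), Mul(Add(n, -1), Pow(n, 2)))) = Add(-6, Mul(Rational(1, 9), Mul(Add(-1, n), Pow(n, 2)))) = Add(-6, Mul(Rational(1, 9), Mul(Pow(n, 2), Add(-1, n)))) = Add(-6, Mul(Rational(1, 9), Pow(n, 2), Add(-1, n))))
Mul(Add(227, Function('k')(14)), Pow(Add(471, 24), -1)) = Mul(Add(227, Add(-6, Mul(Rational(-1, 9), Pow(14, 2)), Mul(Rational(1, 9), Pow(14, 3)))), Pow(Add(471, 24), -1)) = Mul(Add(227, Add(-6, Mul(Rational(-1, 9), 196), Mul(Rational(1, 9), 2744))), Pow(495, -1)) = Mul(Add(227, Add(-6, Rational(-196, 9), Rational(2744, 9))), Rational(1, 495)) = Mul(Add(227, Rational(2494, 9)), Rational(1, 495)) = Mul(Rational(4537, 9), Rational(1, 495)) = Rational(4537, 4455)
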